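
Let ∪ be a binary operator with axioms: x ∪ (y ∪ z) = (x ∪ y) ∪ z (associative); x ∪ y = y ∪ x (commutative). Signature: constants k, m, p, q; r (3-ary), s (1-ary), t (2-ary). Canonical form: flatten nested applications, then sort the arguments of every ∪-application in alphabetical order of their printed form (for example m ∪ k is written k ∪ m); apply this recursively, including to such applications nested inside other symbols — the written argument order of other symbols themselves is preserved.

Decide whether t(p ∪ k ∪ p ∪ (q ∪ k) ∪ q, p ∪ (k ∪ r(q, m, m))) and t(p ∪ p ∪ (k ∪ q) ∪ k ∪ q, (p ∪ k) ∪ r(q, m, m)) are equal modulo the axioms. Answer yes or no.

Answer: yes — both canonical forms are t(k ∪ k ∪ p ∪ p ∪ q ∪ q, k ∪ p ∪ r(q, m, m))

Derivation:
Left:  t(p ∪ k ∪ p ∪ (q ∪ k) ∪ q, p ∪ (k ∪ r(q, m, m)))
  Work inside:  p ∪ (k ∪ r(q, m, m))
  Merge nested applications:  p ∪ k ∪ r(q, m, m)
  Sort arguments:  k ∪ p ∪ r(q, m, m)
  Rebuild:  t(k ∪ k ∪ p ∪ p ∪ q ∪ q, k ∪ p ∪ r(q, m, m))
Right:  t(p ∪ p ∪ (k ∪ q) ∪ k ∪ q, (p ∪ k) ∪ r(q, m, m))
  Work inside:  (p ∪ k) ∪ r(q, m, m)
  Merge nested applications:  p ∪ k ∪ r(q, m, m)
  Sort:  k ∪ p ∪ r(q, m, m)
  Reassemble:  t(k ∪ k ∪ p ∪ p ∪ q ∪ q, k ∪ p ∪ r(q, m, m))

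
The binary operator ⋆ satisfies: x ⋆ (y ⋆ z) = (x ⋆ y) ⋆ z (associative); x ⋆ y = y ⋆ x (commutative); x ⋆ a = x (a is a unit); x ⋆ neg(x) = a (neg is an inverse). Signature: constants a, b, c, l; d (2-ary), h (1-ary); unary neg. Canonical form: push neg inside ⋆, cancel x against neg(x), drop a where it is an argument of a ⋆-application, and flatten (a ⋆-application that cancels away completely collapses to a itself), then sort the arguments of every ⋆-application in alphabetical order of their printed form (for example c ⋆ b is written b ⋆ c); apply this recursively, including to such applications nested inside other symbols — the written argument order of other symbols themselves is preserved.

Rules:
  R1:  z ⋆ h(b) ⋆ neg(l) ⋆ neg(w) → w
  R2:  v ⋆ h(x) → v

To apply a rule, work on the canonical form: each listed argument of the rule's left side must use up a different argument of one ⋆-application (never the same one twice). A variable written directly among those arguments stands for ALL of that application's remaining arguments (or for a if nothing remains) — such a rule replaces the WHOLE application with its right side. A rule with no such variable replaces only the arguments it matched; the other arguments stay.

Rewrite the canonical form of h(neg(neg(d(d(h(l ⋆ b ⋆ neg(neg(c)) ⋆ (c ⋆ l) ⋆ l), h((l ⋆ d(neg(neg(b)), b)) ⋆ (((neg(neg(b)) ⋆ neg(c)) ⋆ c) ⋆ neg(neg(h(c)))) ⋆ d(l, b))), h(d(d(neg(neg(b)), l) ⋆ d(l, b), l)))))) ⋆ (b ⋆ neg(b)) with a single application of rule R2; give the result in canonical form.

Canonical form:  h(d(d(h(b ⋆ c ⋆ c ⋆ l ⋆ l ⋆ l), h(b ⋆ d(b, b) ⋆ d(l, b) ⋆ h(c) ⋆ l)), h(d(d(b, l) ⋆ d(l, b), l))))
Match R2:  consume h(c);  v := b ⋆ d(b, b) ⋆ d(l, b) ⋆ l, x := c
The extension variable absorbs all remaining arguments, so the whole application is rewritten.
Result:  h(d(d(h(b ⋆ c ⋆ c ⋆ l ⋆ l ⋆ l), h(b ⋆ d(b, b) ⋆ d(l, b) ⋆ l)), h(d(d(b, l) ⋆ d(l, b), l))))

Answer: h(d(d(h(b ⋆ c ⋆ c ⋆ l ⋆ l ⋆ l), h(b ⋆ d(b, b) ⋆ d(l, b) ⋆ l)), h(d(d(b, l) ⋆ d(l, b), l))))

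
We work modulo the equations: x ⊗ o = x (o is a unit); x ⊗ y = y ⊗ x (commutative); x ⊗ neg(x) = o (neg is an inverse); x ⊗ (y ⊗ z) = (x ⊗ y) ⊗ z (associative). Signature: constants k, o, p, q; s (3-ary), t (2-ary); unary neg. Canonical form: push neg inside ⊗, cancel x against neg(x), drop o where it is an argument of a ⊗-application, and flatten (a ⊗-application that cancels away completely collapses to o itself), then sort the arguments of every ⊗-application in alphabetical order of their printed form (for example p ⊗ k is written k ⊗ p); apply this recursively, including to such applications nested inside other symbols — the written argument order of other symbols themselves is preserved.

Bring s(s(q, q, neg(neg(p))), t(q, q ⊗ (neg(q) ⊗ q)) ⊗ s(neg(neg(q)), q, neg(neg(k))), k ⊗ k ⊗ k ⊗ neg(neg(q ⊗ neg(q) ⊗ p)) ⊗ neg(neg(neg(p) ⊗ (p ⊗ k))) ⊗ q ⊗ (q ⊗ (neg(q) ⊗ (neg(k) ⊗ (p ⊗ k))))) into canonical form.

Work inside:  k ⊗ k ⊗ k ⊗ neg(neg(q ⊗ neg(q) ⊗ p)) ⊗ neg(neg(neg(p) ⊗ (p ⊗ k))) ⊗ q ⊗ (q ⊗ (neg(q) ⊗ (neg(k) ⊗ (p ⊗ k))))
Push neg inside:  distribute neg over ⊗ and collapse double neg
Combine occurrences:  k ⊗ k ⊗ k ⊗ k ⊗ q ⊗ p ⊗ p
Sort:  k ⊗ k ⊗ k ⊗ k ⊗ p ⊗ p ⊗ q
Put back:  s(s(q, q, p), s(q, q, k) ⊗ t(q, q), k ⊗ k ⊗ k ⊗ k ⊗ p ⊗ p ⊗ q)

Answer: s(s(q, q, p), s(q, q, k) ⊗ t(q, q), k ⊗ k ⊗ k ⊗ k ⊗ p ⊗ p ⊗ q)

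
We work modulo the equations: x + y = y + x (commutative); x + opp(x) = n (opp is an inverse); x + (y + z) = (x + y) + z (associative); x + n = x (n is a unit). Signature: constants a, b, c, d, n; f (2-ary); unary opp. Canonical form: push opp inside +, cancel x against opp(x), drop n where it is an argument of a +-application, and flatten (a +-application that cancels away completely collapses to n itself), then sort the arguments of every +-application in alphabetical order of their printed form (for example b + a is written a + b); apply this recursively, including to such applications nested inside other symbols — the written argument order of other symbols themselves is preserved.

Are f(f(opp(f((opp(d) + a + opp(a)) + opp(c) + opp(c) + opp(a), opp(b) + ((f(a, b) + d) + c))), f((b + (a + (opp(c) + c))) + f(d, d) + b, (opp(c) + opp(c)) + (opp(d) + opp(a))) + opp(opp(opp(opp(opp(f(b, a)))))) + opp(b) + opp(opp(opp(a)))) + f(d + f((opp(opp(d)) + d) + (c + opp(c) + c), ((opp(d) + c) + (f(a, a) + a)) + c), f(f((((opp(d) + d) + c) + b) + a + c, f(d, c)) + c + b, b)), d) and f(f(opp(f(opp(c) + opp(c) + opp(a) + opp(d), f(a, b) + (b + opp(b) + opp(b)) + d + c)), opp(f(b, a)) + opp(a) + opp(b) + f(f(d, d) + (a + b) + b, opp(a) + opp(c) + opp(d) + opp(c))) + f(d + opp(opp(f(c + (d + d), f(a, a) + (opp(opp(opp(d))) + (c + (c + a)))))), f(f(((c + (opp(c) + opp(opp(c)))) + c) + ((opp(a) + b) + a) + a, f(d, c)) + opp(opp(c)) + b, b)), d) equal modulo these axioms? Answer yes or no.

Left:  f(f(opp(f((opp(d) + a + opp(a)) + opp(c) + opp(c) + opp(a), opp(b) + ((f(a, b) + d) + c))), f((b + (a + (opp(c) + c))) + f(d, d) + b, (opp(c) + opp(c)) + (opp(d) + opp(a))) + opp(opp(opp(opp(opp(f(b, a)))))) + opp(b) + opp(opp(opp(a)))) + f(d + f((opp(opp(d)) + d) + (c + opp(c) + c), ((opp(d) + c) + (f(a, a) + a)) + c), f(f((((opp(d) + d) + c) + b) + a + c, f(d, c)) + c + b, b)), d)
  Focus inside:  f(opp(f((opp(d) + a + opp(a)) + opp(c) + opp(c) + opp(a), opp(b) + ((f(a, b) + d) + c))), f((b + (a + (opp(c) + c))) + f(d, d) + b, (opp(c) + opp(c)) + (opp(d) + opp(a))) + opp(opp(opp(opp(opp(f(b, a)))))) + opp(b) + opp(opp(opp(a)))) + f(d + f((opp(opp(d)) + d) + (c + opp(c) + c), ((opp(d) + c) + (f(a, a) + a)) + c), f(f((((opp(d) + d) + c) + b) + a + c, f(d, c)) + c + b, b))
  Push opp inside:  distribute opp over + and collapse double opp
  Collect:  f(opp(f(opp(a) + opp(c) + opp(c) + opp(d), c + d + f(a, b) + opp(b))), f(a + b + b + f(d, d), opp(a) + opp(c) + opp(c) + opp(d)) + opp(a) + opp(b) + opp(f(b, a))) + f(d + f(c + d + d, a + c + c + f(a, a) + opp(d)), f(b + c + f(a + b + c + c, f(d, c)), b))
  Sort:  f(d + f(c + d + d, a + c + c + f(a, a) + opp(d)), f(b + c + f(a + b + c + c, f(d, c)), b)) + f(opp(f(opp(a) + opp(c) + opp(c) + opp(d), c + d + f(a, b) + opp(b))), f(a + b + b + f(d, d), opp(a) + opp(c) + opp(c) + opp(d)) + opp(a) + opp(b) + opp(f(b, a)))
  Reassemble:  f(f(d + f(c + d + d, a + c + c + f(a, a) + opp(d)), f(b + c + f(a + b + c + c, f(d, c)), b)) + f(opp(f(opp(a) + opp(c) + opp(c) + opp(d), c + d + f(a, b) + opp(b))), f(a + b + b + f(d, d), opp(a) + opp(c) + opp(c) + opp(d)) + opp(a) + opp(b) + opp(f(b, a))), d)
Right:  f(f(opp(f(opp(c) + opp(c) + opp(a) + opp(d), f(a, b) + (b + opp(b) + opp(b)) + d + c)), opp(f(b, a)) + opp(a) + opp(b) + f(f(d, d) + (a + b) + b, opp(a) + opp(c) + opp(d) + opp(c))) + f(d + opp(opp(f(c + (d + d), f(a, a) + (opp(opp(opp(d))) + (c + (c + a)))))), f(f(((c + (opp(c) + opp(opp(c)))) + c) + ((opp(a) + b) + a) + a, f(d, c)) + opp(opp(c)) + b, b)), d)
  Work inside:  f(opp(f(opp(c) + opp(c) + opp(a) + opp(d), f(a, b) + (b + opp(b) + opp(b)) + d + c)), opp(f(b, a)) + opp(a) + opp(b) + f(f(d, d) + (a + b) + b, opp(a) + opp(c) + opp(d) + opp(c))) + f(d + opp(opp(f(c + (d + d), f(a, a) + (opp(opp(opp(d))) + (c + (c + a)))))), f(f(((c + (opp(c) + opp(opp(c)))) + c) + ((opp(a) + b) + a) + a, f(d, c)) + opp(opp(c)) + b, b))
  Push opp inside:  distribute opp over + and collapse double opp
  Collect terms:  f(opp(f(opp(a) + opp(c) + opp(c) + opp(d), c + d + f(a, b) + opp(b))), f(a + b + b + f(d, d), opp(a) + opp(c) + opp(c) + opp(d)) + opp(a) + opp(b) + opp(f(b, a))) + f(d + f(c + d + d, a + c + c + f(a, a) + opp(d)), f(b + c + f(a + b + c + c, f(d, c)), b))
  Sort:  f(d + f(c + d + d, a + c + c + f(a, a) + opp(d)), f(b + c + f(a + b + c + c, f(d, c)), b)) + f(opp(f(opp(a) + opp(c) + opp(c) + opp(d), c + d + f(a, b) + opp(b))), f(a + b + b + f(d, d), opp(a) + opp(c) + opp(c) + opp(d)) + opp(a) + opp(b) + opp(f(b, a)))
  Reassemble:  f(f(d + f(c + d + d, a + c + c + f(a, a) + opp(d)), f(b + c + f(a + b + c + c, f(d, c)), b)) + f(opp(f(opp(a) + opp(c) + opp(c) + opp(d), c + d + f(a, b) + opp(b))), f(a + b + b + f(d, d), opp(a) + opp(c) + opp(c) + opp(d)) + opp(a) + opp(b) + opp(f(b, a))), d)

Answer: yes — both canonical forms are f(f(d + f(c + d + d, a + c + c + f(a, a) + opp(d)), f(b + c + f(a + b + c + c, f(d, c)), b)) + f(opp(f(opp(a) + opp(c) + opp(c) + opp(d), c + d + f(a, b) + opp(b))), f(a + b + b + f(d, d), opp(a) + opp(c) + opp(c) + opp(d)) + opp(a) + opp(b) + opp(f(b, a))), d)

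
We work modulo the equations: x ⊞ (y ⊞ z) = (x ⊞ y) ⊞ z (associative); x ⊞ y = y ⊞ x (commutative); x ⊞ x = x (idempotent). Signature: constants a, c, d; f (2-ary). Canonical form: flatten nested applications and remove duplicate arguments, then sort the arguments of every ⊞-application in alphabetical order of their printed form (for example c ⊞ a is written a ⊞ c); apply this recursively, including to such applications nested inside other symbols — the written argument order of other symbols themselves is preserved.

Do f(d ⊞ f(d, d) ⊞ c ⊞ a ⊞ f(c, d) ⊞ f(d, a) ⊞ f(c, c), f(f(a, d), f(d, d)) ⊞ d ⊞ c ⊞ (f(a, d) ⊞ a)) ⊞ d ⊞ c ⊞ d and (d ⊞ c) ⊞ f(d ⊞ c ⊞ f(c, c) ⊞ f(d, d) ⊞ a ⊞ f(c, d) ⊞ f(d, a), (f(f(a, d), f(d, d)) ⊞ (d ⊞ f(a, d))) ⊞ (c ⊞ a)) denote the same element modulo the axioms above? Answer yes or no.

Left:  f(d ⊞ f(d, d) ⊞ c ⊞ a ⊞ f(c, d) ⊞ f(d, a) ⊞ f(c, c), f(f(a, d), f(d, d)) ⊞ d ⊞ c ⊞ (f(a, d) ⊞ a)) ⊞ d ⊞ c ⊞ d
  Inside:  f(d ⊞ f(d, d) ⊞ c ⊞ a ⊞ f(c, d) ⊞ f(d, a) ⊞ f(c, c), f(f(a, d), f(d, d)) ⊞ d ⊞ c ⊞ (f(a, d) ⊞ a))  →  f(a ⊞ c ⊞ d ⊞ f(c, c) ⊞ f(c, d) ⊞ f(d, a) ⊞ f(d, d), a ⊞ c ⊞ d ⊞ f(a, d) ⊞ f(f(a, d), f(d, d)))
  Idempotence:  drop duplicate d
  Order the arguments:  c ⊞ d ⊞ f(a ⊞ c ⊞ d ⊞ f(c, c) ⊞ f(c, d) ⊞ f(d, a) ⊞ f(d, d), a ⊞ c ⊞ d ⊞ f(a, d) ⊞ f(f(a, d), f(d, d)))
Right:  (d ⊞ c) ⊞ f(d ⊞ c ⊞ f(c, c) ⊞ f(d, d) ⊞ a ⊞ f(c, d) ⊞ f(d, a), (f(f(a, d), f(d, d)) ⊞ (d ⊞ f(a, d))) ⊞ (c ⊞ a))
  Flatten:  d ⊞ c ⊞ f(d ⊞ c ⊞ f(c, c) ⊞ f(d, d) ⊞ a ⊞ f(c, d) ⊞ f(d, a), (f(f(a, d), f(d, d)) ⊞ (d ⊞ f(a, d))) ⊞ (c ⊞ a))
  Inside:  f(d ⊞ c ⊞ f(c, c) ⊞ f(d, d) ⊞ a ⊞ f(c, d) ⊞ f(d, a), (f(f(a, d), f(d, d)) ⊞ (d ⊞ f(a, d))) ⊞ (c ⊞ a))  →  f(a ⊞ c ⊞ d ⊞ f(c, c) ⊞ f(c, d) ⊞ f(d, a) ⊞ f(d, d), a ⊞ c ⊞ d ⊞ f(a, d) ⊞ f(f(a, d), f(d, d)))
  Order the arguments:  c ⊞ d ⊞ f(a ⊞ c ⊞ d ⊞ f(c, c) ⊞ f(c, d) ⊞ f(d, a) ⊞ f(d, d), a ⊞ c ⊞ d ⊞ f(a, d) ⊞ f(f(a, d), f(d, d)))

Answer: yes — both canonical forms are c ⊞ d ⊞ f(a ⊞ c ⊞ d ⊞ f(c, c) ⊞ f(c, d) ⊞ f(d, a) ⊞ f(d, d), a ⊞ c ⊞ d ⊞ f(a, d) ⊞ f(f(a, d), f(d, d)))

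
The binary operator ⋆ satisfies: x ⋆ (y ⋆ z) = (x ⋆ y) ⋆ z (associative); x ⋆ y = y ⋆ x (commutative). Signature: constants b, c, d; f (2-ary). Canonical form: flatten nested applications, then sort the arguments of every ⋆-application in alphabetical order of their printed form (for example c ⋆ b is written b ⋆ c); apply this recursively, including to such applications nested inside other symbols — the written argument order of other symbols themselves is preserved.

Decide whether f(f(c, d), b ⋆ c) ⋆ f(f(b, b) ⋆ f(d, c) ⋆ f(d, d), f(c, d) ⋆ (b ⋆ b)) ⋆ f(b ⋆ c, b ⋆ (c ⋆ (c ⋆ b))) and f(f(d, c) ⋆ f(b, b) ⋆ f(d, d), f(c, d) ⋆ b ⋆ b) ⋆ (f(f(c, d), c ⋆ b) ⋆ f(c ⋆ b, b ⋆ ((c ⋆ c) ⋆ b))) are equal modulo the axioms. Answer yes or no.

Left:  f(f(c, d), b ⋆ c) ⋆ f(f(b, b) ⋆ f(d, c) ⋆ f(d, d), f(c, d) ⋆ (b ⋆ b)) ⋆ f(b ⋆ c, b ⋆ (c ⋆ (c ⋆ b)))
  Inside:  f(f(b, b) ⋆ f(d, c) ⋆ f(d, d), f(c, d) ⋆ (b ⋆ b))  →  f(f(b, b) ⋆ f(d, c) ⋆ f(d, d), b ⋆ b ⋆ f(c, d))
  Inside:  f(b ⋆ c, b ⋆ (c ⋆ (c ⋆ b)))  →  f(b ⋆ c, b ⋆ b ⋆ c ⋆ c)
  Order the arguments:  f(b ⋆ c, b ⋆ b ⋆ c ⋆ c) ⋆ f(f(b, b) ⋆ f(d, c) ⋆ f(d, d), b ⋆ b ⋆ f(c, d)) ⋆ f(f(c, d), b ⋆ c)
Right:  f(f(d, c) ⋆ f(b, b) ⋆ f(d, d), f(c, d) ⋆ b ⋆ b) ⋆ (f(f(c, d), c ⋆ b) ⋆ f(c ⋆ b, b ⋆ ((c ⋆ c) ⋆ b)))
  Merge nested applications:  f(f(d, c) ⋆ f(b, b) ⋆ f(d, d), f(c, d) ⋆ b ⋆ b) ⋆ f(f(c, d), c ⋆ b) ⋆ f(c ⋆ b, b ⋆ ((c ⋆ c) ⋆ b))
  Simplify inside:  f(f(d, c) ⋆ f(b, b) ⋆ f(d, d), f(c, d) ⋆ b ⋆ b)  →  f(f(b, b) ⋆ f(d, c) ⋆ f(d, d), b ⋆ b ⋆ f(c, d))
  Simplify inside:  f(f(c, d), c ⋆ b)  →  f(f(c, d), b ⋆ c)
  Inside:  f(c ⋆ b, b ⋆ ((c ⋆ c) ⋆ b))  →  f(b ⋆ c, b ⋆ b ⋆ c ⋆ c)
  Sort arguments:  f(b ⋆ c, b ⋆ b ⋆ c ⋆ c) ⋆ f(f(b, b) ⋆ f(d, c) ⋆ f(d, d), b ⋆ b ⋆ f(c, d)) ⋆ f(f(c, d), b ⋆ c)

Answer: yes — both canonical forms are f(b ⋆ c, b ⋆ b ⋆ c ⋆ c) ⋆ f(f(b, b) ⋆ f(d, c) ⋆ f(d, d), b ⋆ b ⋆ f(c, d)) ⋆ f(f(c, d), b ⋆ c)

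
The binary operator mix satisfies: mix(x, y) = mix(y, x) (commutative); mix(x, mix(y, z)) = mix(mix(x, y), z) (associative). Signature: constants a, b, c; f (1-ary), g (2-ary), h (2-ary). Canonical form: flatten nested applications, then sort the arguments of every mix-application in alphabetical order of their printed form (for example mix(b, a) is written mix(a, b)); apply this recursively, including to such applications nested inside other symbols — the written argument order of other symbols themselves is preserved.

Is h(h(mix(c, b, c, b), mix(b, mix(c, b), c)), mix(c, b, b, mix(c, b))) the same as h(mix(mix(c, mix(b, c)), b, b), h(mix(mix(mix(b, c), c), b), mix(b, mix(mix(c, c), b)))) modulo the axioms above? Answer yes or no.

Left:  h(h(mix(c, b, c, b), mix(b, mix(c, b), c)), mix(c, b, b, mix(c, b)))
  Work inside:  mix(c, b, b, mix(c, b))
  Merge nested applications:  mix(c, b, b, c, b)
  Sort arguments:  mix(b, b, b, c, c)
  Reassemble:  h(h(mix(b, b, c, c), mix(b, b, c, c)), mix(b, b, b, c, c))
Right:  h(mix(mix(c, mix(b, c)), b, b), h(mix(mix(mix(b, c), c), b), mix(b, mix(mix(c, c), b))))
  Work inside:  mix(mix(c, mix(b, c)), b, b)
  Merge nested applications:  mix(c, b, c, b, b)
  Sort arguments:  mix(b, b, b, c, c)
  Put back:  h(mix(b, b, b, c, c), h(mix(b, b, c, c), mix(b, b, c, c)))

Answer: no — h(h(mix(b, b, c, c), mix(b, b, c, c)), mix(b, b, b, c, c)) vs h(mix(b, b, b, c, c), h(mix(b, b, c, c), mix(b, b, c, c)))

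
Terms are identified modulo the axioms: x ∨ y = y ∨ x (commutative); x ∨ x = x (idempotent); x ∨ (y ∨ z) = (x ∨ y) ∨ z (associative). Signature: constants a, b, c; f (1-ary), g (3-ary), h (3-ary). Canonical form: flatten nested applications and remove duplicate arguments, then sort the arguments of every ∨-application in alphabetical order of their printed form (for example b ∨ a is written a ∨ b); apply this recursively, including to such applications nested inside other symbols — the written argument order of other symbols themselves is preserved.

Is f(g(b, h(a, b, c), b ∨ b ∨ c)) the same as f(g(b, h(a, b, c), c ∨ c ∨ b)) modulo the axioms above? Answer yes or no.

Answer: yes — both canonical forms are f(g(b, h(a, b, c), b ∨ c))

Derivation:
Left:  f(g(b, h(a, b, c), b ∨ b ∨ c))
  Work inside:  b ∨ b ∨ c
  Drop duplicates:  drop duplicate b
  Sort:  b ∨ c
  Put back:  f(g(b, h(a, b, c), b ∨ c))
Right:  f(g(b, h(a, b, c), c ∨ c ∨ b))
  Focus inside:  c ∨ c ∨ b
  Drop duplicates:  drop duplicate c
  Order the arguments:  b ∨ c
  Put back:  f(g(b, h(a, b, c), b ∨ c))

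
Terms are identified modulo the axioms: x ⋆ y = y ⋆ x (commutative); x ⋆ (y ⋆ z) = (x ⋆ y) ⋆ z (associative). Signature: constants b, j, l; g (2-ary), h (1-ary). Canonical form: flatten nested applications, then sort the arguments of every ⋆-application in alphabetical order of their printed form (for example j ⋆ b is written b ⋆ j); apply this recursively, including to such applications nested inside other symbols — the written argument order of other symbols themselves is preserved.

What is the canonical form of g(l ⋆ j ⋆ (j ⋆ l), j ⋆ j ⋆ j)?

Descend into:  l ⋆ j ⋆ (j ⋆ l)
Merge nested applications:  l ⋆ j ⋆ j ⋆ l
Sort:  j ⋆ j ⋆ l ⋆ l
Reassemble:  g(j ⋆ j ⋆ l ⋆ l, j ⋆ j ⋆ j)

Answer: g(j ⋆ j ⋆ l ⋆ l, j ⋆ j ⋆ j)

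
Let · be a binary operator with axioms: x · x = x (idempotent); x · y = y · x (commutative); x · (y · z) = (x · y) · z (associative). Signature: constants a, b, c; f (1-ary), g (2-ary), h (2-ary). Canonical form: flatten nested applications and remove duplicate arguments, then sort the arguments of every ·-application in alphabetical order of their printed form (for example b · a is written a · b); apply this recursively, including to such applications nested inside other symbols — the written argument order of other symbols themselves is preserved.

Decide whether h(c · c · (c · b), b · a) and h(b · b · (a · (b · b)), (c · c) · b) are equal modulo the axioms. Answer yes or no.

Answer: no — h(b · c, a · b) vs h(a · b, b · c)

Derivation:
Left:  h(c · c · (c · b), b · a)
  Descend into:  c · c · (c · b)
  Merge nested applications:  c · c · c · b
  Drop duplicates:  drop duplicate c, c
  Sort arguments:  b · c
  Rebuild:  h(b · c, a · b)
Right:  h(b · b · (a · (b · b)), (c · c) · b)
  Work inside:  b · b · (a · (b · b))
  Flatten:  b · b · a · b · b
  Deduplicate:  drop duplicate b, b, b
  Sort:  a · b
  Rebuild:  h(a · b, b · c)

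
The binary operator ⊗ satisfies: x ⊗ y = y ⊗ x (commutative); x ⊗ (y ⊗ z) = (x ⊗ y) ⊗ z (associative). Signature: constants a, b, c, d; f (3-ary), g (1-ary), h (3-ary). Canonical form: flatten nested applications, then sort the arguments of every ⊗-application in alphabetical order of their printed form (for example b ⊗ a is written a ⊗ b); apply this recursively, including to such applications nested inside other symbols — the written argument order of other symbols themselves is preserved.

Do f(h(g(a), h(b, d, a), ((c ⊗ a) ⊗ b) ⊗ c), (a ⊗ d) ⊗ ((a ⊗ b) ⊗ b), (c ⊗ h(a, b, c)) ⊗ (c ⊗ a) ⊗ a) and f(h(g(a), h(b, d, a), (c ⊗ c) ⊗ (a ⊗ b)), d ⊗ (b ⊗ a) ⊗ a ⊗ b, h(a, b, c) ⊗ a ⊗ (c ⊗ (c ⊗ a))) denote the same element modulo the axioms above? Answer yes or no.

Left:  f(h(g(a), h(b, d, a), ((c ⊗ a) ⊗ b) ⊗ c), (a ⊗ d) ⊗ ((a ⊗ b) ⊗ b), (c ⊗ h(a, b, c)) ⊗ (c ⊗ a) ⊗ a)
  Focus inside:  (c ⊗ h(a, b, c)) ⊗ (c ⊗ a) ⊗ a
  Un-nest:  c ⊗ h(a, b, c) ⊗ c ⊗ a ⊗ a
  Sort arguments:  a ⊗ a ⊗ c ⊗ c ⊗ h(a, b, c)
  Rebuild:  f(h(g(a), h(b, d, a), a ⊗ b ⊗ c ⊗ c), a ⊗ a ⊗ b ⊗ b ⊗ d, a ⊗ a ⊗ c ⊗ c ⊗ h(a, b, c))
Right:  f(h(g(a), h(b, d, a), (c ⊗ c) ⊗ (a ⊗ b)), d ⊗ (b ⊗ a) ⊗ a ⊗ b, h(a, b, c) ⊗ a ⊗ (c ⊗ (c ⊗ a)))
  Descend into:  h(a, b, c) ⊗ a ⊗ (c ⊗ (c ⊗ a))
  Un-nest:  h(a, b, c) ⊗ a ⊗ c ⊗ c ⊗ a
  Sort:  a ⊗ a ⊗ c ⊗ c ⊗ h(a, b, c)
  Put back:  f(h(g(a), h(b, d, a), a ⊗ b ⊗ c ⊗ c), a ⊗ a ⊗ b ⊗ b ⊗ d, a ⊗ a ⊗ c ⊗ c ⊗ h(a, b, c))

Answer: yes — both canonical forms are f(h(g(a), h(b, d, a), a ⊗ b ⊗ c ⊗ c), a ⊗ a ⊗ b ⊗ b ⊗ d, a ⊗ a ⊗ c ⊗ c ⊗ h(a, b, c))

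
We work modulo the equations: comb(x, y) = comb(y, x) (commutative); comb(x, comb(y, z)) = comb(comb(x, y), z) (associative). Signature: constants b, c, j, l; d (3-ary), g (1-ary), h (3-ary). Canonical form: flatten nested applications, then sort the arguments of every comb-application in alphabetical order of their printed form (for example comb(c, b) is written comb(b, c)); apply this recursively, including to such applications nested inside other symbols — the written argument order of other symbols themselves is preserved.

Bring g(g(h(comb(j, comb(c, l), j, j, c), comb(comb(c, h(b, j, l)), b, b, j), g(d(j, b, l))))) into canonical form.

Descend into:  comb(comb(c, h(b, j, l)), b, b, j)
Flatten:  comb(c, h(b, j, l), b, b, j)
Sort arguments:  comb(b, b, c, h(b, j, l), j)
Rebuild:  g(g(h(comb(c, c, j, j, j, l), comb(b, b, c, h(b, j, l), j), g(d(j, b, l)))))

Answer: g(g(h(comb(c, c, j, j, j, l), comb(b, b, c, h(b, j, l), j), g(d(j, b, l)))))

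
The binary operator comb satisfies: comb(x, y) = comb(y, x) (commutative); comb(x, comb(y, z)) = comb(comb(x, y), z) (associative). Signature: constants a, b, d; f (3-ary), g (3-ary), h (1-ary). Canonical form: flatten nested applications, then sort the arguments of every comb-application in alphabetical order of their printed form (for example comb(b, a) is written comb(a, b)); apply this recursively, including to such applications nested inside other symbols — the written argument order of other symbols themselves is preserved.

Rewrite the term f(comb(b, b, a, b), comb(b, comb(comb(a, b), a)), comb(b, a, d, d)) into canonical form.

Focus inside:  comb(b, comb(comb(a, b), a))
Un-nest:  comb(b, a, b, a)
Sort arguments:  comb(a, a, b, b)
Reassemble:  f(comb(a, b, b, b), comb(a, a, b, b), comb(a, b, d, d))

Answer: f(comb(a, b, b, b), comb(a, a, b, b), comb(a, b, d, d))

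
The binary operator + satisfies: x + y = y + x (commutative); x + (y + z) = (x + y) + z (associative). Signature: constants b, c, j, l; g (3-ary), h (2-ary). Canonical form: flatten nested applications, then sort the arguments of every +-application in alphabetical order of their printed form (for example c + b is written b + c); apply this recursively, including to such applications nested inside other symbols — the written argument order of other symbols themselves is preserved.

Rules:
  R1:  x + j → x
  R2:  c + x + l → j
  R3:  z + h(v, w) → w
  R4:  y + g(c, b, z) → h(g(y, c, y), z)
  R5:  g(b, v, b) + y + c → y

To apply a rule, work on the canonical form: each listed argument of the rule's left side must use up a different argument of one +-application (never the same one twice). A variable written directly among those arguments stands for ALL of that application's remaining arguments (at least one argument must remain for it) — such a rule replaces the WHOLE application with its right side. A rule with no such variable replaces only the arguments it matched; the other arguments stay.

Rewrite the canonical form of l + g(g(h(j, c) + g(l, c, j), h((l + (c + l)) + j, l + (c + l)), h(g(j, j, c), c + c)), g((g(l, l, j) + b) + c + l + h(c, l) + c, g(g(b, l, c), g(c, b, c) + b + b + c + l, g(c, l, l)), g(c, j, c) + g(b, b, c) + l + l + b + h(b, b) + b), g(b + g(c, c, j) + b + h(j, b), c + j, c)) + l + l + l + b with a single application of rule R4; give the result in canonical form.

Answer: b + g(g(g(l, c, j) + h(j, c), h(c + j + l + l, c + l + l), h(g(j, j, c), c + c)), g(b + c + c + g(l, l, j) + h(c, l) + l, g(g(b, l, c), h(g(b + b + c + l, c, b + b + c + l), c), g(c, l, l)), b + b + g(b, b, c) + g(c, j, c) + h(b, b) + l + l), g(b + b + g(c, c, j) + h(j, b), c + j, c)) + l + l + l + l

Derivation:
Canonical form:  b + g(g(g(l, c, j) + h(j, c), h(c + j + l + l, c + l + l), h(g(j, j, c), c + c)), g(b + c + c + g(l, l, j) + h(c, l) + l, g(g(b, l, c), b + b + c + g(c, b, c) + l, g(c, l, l)), b + b + g(b, b, c) + g(c, j, c) + h(b, b) + l + l), g(b + b + g(c, c, j) + h(j, b), c + j, c)) + l + l + l + l
R4 matches:  uses g(c, b, c);  y := b + b + c + l, z := c
Every leftover argument binds to the variable; the entire application is replaced.
Giving:  b + g(g(g(l, c, j) + h(j, c), h(c + j + l + l, c + l + l), h(g(j, j, c), c + c)), g(b + c + c + g(l, l, j) + h(c, l) + l, g(g(b, l, c), h(g(b + b + c + l, c, b + b + c + l), c), g(c, l, l)), b + b + g(b, b, c) + g(c, j, c) + h(b, b) + l + l), g(b + b + g(c, c, j) + h(j, b), c + j, c)) + l + l + l + l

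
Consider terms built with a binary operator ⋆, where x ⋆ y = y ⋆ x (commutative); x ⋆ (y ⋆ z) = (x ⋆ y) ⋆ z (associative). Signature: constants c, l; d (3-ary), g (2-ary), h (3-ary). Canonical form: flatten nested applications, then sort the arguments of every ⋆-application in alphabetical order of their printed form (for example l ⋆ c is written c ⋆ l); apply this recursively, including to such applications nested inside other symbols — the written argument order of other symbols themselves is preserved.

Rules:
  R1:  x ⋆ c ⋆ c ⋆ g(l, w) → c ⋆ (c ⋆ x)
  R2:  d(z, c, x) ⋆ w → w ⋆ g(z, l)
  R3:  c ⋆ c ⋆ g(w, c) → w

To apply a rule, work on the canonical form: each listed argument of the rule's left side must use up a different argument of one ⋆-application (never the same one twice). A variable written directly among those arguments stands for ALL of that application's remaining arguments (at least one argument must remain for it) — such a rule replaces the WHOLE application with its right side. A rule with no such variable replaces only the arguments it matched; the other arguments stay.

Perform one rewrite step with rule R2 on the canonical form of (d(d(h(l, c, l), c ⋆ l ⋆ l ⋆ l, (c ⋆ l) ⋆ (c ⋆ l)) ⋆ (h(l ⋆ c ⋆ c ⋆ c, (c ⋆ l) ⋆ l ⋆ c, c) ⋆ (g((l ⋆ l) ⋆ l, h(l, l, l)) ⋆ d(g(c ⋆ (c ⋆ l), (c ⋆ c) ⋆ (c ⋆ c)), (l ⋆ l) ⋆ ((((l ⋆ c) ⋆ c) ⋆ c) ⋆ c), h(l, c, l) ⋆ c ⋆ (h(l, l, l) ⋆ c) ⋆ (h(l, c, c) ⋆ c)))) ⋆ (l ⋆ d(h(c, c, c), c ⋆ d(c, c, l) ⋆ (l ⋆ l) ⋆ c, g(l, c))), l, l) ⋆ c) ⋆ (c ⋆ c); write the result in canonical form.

Answer: c ⋆ c ⋆ c ⋆ d(d(g(c ⋆ c ⋆ l, c ⋆ c ⋆ c ⋆ c), c ⋆ c ⋆ c ⋆ c ⋆ l ⋆ l ⋆ l, c ⋆ c ⋆ c ⋆ h(l, c, c) ⋆ h(l, c, l) ⋆ h(l, l, l)) ⋆ d(h(c, c, c), c ⋆ c ⋆ g(c, l) ⋆ l ⋆ l, g(l, c)) ⋆ d(h(l, c, l), c ⋆ l ⋆ l ⋆ l, c ⋆ c ⋆ l ⋆ l) ⋆ g(l ⋆ l ⋆ l, h(l, l, l)) ⋆ h(c ⋆ c ⋆ c ⋆ l, c ⋆ c ⋆ l ⋆ l, c) ⋆ l, l, l)

Derivation:
Canonical form:  c ⋆ c ⋆ c ⋆ d(d(g(c ⋆ c ⋆ l, c ⋆ c ⋆ c ⋆ c), c ⋆ c ⋆ c ⋆ c ⋆ l ⋆ l ⋆ l, c ⋆ c ⋆ c ⋆ h(l, c, c) ⋆ h(l, c, l) ⋆ h(l, l, l)) ⋆ d(h(c, c, c), c ⋆ c ⋆ d(c, c, l) ⋆ l ⋆ l, g(l, c)) ⋆ d(h(l, c, l), c ⋆ l ⋆ l ⋆ l, c ⋆ c ⋆ l ⋆ l) ⋆ g(l ⋆ l ⋆ l, h(l, l, l)) ⋆ h(c ⋆ c ⋆ c ⋆ l, c ⋆ c ⋆ l ⋆ l, c) ⋆ l, l, l)
R2 matches:  uses d(c, c, l);  w := c ⋆ c ⋆ l ⋆ l, x := l, z := c
Every leftover argument binds to the variable; the entire application is replaced.
Result:  c ⋆ c ⋆ c ⋆ d(d(g(c ⋆ c ⋆ l, c ⋆ c ⋆ c ⋆ c), c ⋆ c ⋆ c ⋆ c ⋆ l ⋆ l ⋆ l, c ⋆ c ⋆ c ⋆ h(l, c, c) ⋆ h(l, c, l) ⋆ h(l, l, l)) ⋆ d(h(c, c, c), c ⋆ c ⋆ g(c, l) ⋆ l ⋆ l, g(l, c)) ⋆ d(h(l, c, l), c ⋆ l ⋆ l ⋆ l, c ⋆ c ⋆ l ⋆ l) ⋆ g(l ⋆ l ⋆ l, h(l, l, l)) ⋆ h(c ⋆ c ⋆ c ⋆ l, c ⋆ c ⋆ l ⋆ l, c) ⋆ l, l, l)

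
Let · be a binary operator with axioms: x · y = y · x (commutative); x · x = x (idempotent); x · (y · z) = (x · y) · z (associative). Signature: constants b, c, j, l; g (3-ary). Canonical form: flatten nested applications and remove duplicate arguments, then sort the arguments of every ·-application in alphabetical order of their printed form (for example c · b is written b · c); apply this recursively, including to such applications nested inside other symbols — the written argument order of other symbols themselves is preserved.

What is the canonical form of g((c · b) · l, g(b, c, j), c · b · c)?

Descend into:  (c · b) · l
Un-nest:  c · b · l
Sort:  b · c · l
Put back:  g(b · c · l, g(b, c, j), b · c)

Answer: g(b · c · l, g(b, c, j), b · c)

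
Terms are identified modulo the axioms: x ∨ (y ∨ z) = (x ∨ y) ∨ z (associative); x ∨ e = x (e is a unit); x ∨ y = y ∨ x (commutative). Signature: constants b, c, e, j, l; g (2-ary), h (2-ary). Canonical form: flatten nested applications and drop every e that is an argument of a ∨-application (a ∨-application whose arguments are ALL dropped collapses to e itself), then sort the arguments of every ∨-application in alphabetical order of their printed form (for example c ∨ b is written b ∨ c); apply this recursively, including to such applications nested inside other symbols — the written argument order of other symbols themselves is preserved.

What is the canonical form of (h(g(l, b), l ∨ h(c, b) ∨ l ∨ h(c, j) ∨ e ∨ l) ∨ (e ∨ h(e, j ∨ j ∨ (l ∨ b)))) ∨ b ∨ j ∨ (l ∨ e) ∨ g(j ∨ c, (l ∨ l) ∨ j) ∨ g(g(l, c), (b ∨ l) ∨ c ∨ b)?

Merge nested applications:  h(g(l, b), l ∨ h(c, b) ∨ l ∨ h(c, j) ∨ e ∨ l) ∨ e ∨ h(e, j ∨ j ∨ (l ∨ b)) ∨ b ∨ j ∨ l ∨ e ∨ g(j ∨ c, (l ∨ l) ∨ j) ∨ g(g(l, c), (b ∨ l) ∨ c ∨ b)
Canonicalize subterm:  h(g(l, b), l ∨ h(c, b) ∨ l ∨ h(c, j) ∨ e ∨ l)  →  h(g(l, b), h(c, b) ∨ h(c, j) ∨ l ∨ l ∨ l)
Canonicalize subterm:  h(e, j ∨ j ∨ (l ∨ b))  →  h(e, b ∨ j ∨ j ∨ l)
Simplify inside:  g(j ∨ c, (l ∨ l) ∨ j)  →  g(c ∨ j, j ∨ l ∨ l)
Unit:  drop e (×2)
Sort:  b ∨ g(c ∨ j, j ∨ l ∨ l) ∨ g(g(l, c), b ∨ b ∨ c ∨ l) ∨ h(e, b ∨ j ∨ j ∨ l) ∨ h(g(l, b), h(c, b) ∨ h(c, j) ∨ l ∨ l ∨ l) ∨ j ∨ l

Answer: b ∨ g(c ∨ j, j ∨ l ∨ l) ∨ g(g(l, c), b ∨ b ∨ c ∨ l) ∨ h(e, b ∨ j ∨ j ∨ l) ∨ h(g(l, b), h(c, b) ∨ h(c, j) ∨ l ∨ l ∨ l) ∨ j ∨ l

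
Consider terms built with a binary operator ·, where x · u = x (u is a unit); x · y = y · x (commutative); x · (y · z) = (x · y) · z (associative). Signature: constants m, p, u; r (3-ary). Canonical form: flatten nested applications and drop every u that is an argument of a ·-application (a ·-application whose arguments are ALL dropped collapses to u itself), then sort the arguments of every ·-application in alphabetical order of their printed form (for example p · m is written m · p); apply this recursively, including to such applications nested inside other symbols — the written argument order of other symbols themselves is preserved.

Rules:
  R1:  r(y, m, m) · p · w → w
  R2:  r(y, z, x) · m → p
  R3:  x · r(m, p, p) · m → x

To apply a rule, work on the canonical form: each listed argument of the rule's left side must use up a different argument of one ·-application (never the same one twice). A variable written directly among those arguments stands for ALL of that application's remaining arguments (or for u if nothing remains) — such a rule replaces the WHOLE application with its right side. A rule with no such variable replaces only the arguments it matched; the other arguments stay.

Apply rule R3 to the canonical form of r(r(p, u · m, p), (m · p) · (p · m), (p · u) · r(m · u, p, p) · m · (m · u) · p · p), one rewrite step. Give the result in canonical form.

Answer: r(r(p, m, p), m · m · p · p, m · p · p · p)

Derivation:
Canonical form:  r(r(p, m, p), m · m · p · p, m · m · p · p · p · r(m, p, p))
R3 matches:  uses m, r(m, p, p);  x := m · p · p · p
Every leftover argument binds to the variable; the entire application is replaced.
Giving:  r(r(p, m, p), m · m · p · p, m · p · p · p)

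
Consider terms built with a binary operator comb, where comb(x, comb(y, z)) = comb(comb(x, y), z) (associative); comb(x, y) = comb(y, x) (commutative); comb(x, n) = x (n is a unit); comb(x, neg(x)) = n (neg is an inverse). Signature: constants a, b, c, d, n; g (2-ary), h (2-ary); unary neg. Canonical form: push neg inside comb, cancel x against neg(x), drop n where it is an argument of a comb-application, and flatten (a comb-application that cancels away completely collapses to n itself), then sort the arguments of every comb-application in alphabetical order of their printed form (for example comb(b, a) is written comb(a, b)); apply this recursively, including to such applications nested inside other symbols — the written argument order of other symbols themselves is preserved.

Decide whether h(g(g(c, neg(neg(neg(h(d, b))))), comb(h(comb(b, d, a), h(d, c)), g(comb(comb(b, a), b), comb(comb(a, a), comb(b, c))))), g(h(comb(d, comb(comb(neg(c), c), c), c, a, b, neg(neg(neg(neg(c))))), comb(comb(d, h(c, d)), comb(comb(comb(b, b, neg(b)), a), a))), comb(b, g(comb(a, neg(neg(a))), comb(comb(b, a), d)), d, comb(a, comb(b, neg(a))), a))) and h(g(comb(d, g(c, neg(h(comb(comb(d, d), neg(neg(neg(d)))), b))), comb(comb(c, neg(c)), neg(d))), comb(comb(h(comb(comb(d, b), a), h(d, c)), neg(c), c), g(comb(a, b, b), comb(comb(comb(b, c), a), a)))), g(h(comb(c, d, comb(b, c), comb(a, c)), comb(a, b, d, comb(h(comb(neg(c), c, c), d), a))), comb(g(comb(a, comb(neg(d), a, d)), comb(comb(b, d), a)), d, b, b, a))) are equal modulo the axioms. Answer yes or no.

Answer: yes — both canonical forms are h(g(g(c, neg(h(d, b))), comb(g(comb(a, b, b), comb(a, a, b, c)), h(comb(a, b, d), h(d, c)))), g(h(comb(a, b, c, c, c, d), comb(a, a, b, d, h(c, d))), comb(a, b, b, d, g(comb(a, a), comb(a, b, d)))))

Derivation:
Left:  h(g(g(c, neg(neg(neg(h(d, b))))), comb(h(comb(b, d, a), h(d, c)), g(comb(comb(b, a), b), comb(comb(a, a), comb(b, c))))), g(h(comb(d, comb(comb(neg(c), c), c), c, a, b, neg(neg(neg(neg(c))))), comb(comb(d, h(c, d)), comb(comb(comb(b, b, neg(b)), a), a))), comb(b, g(comb(a, neg(neg(a))), comb(comb(b, a), d)), d, comb(a, comb(b, neg(a))), a)))
  Work inside:  comb(h(comb(b, d, a), h(d, c)), g(comb(comb(b, a), b), comb(comb(a, a), comb(b, c))))
  Collect:  comb(h(comb(a, b, d), h(d, c)), g(comb(a, b, b), comb(a, a, b, c)))
  Sort:  comb(g(comb(a, b, b), comb(a, a, b, c)), h(comb(a, b, d), h(d, c)))
  Reassemble:  h(g(g(c, neg(h(d, b))), comb(g(comb(a, b, b), comb(a, a, b, c)), h(comb(a, b, d), h(d, c)))), g(h(comb(a, b, c, c, c, d), comb(a, a, b, d, h(c, d))), comb(a, b, b, d, g(comb(a, a), comb(a, b, d)))))
Right:  h(g(comb(d, g(c, neg(h(comb(comb(d, d), neg(neg(neg(d)))), b))), comb(comb(c, neg(c)), neg(d))), comb(comb(h(comb(comb(d, b), a), h(d, c)), neg(c), c), g(comb(a, b, b), comb(comb(comb(b, c), a), a)))), g(h(comb(c, d, comb(b, c), comb(a, c)), comb(a, b, d, comb(h(comb(neg(c), c, c), d), a))), comb(g(comb(a, comb(neg(d), a, d)), comb(comb(b, d), a)), d, b, b, a)))
  Focus inside:  comb(comb(h(comb(comb(d, b), a), h(d, c)), neg(c), c), g(comb(a, b, b), comb(comb(comb(b, c), a), a)))
  Cancel inverse pairs:  c cancels
  Combine occurrences:  comb(h(comb(a, b, d), h(d, c)), g(comb(a, b, b), comb(a, a, b, c)))
  Sort:  comb(g(comb(a, b, b), comb(a, a, b, c)), h(comb(a, b, d), h(d, c)))
  Put back:  h(g(g(c, neg(h(d, b))), comb(g(comb(a, b, b), comb(a, a, b, c)), h(comb(a, b, d), h(d, c)))), g(h(comb(a, b, c, c, c, d), comb(a, a, b, d, h(c, d))), comb(a, b, b, d, g(comb(a, a), comb(a, b, d)))))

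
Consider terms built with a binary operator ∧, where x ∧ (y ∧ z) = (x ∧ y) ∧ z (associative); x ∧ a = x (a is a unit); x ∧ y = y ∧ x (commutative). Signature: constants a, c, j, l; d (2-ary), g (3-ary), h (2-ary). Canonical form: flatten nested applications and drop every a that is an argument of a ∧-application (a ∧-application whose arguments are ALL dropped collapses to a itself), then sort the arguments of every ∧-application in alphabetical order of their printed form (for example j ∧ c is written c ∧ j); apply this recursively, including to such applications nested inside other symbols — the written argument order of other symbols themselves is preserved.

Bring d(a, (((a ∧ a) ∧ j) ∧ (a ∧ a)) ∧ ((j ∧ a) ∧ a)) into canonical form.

Focus inside:  (((a ∧ a) ∧ j) ∧ (a ∧ a)) ∧ ((j ∧ a) ∧ a)
Un-nest:  a ∧ a ∧ j ∧ a ∧ a ∧ j ∧ a ∧ a
Drop the unit:  drop a (×6)
Sort arguments:  j ∧ j
Rebuild:  d(a, j ∧ j)

Answer: d(a, j ∧ j)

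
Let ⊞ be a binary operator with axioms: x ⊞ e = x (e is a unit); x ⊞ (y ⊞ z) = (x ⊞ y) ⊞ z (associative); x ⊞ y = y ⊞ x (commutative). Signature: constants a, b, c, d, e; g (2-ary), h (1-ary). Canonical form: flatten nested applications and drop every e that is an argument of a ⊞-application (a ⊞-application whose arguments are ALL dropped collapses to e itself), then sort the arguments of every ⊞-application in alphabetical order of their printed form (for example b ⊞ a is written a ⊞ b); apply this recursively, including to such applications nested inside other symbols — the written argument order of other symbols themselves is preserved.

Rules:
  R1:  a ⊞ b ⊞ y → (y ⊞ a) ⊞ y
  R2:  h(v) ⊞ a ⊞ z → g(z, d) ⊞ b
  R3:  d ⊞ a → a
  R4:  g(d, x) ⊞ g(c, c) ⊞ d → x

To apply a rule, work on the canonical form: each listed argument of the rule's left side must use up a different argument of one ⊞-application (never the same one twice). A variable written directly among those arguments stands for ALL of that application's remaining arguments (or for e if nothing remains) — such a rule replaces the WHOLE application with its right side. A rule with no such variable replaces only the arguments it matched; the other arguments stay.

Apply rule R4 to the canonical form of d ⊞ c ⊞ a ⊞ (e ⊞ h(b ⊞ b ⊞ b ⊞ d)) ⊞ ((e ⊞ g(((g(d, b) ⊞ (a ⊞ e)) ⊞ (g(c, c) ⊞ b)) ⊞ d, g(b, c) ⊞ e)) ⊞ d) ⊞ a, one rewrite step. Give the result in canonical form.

Answer: a ⊞ a ⊞ c ⊞ d ⊞ d ⊞ g(a ⊞ b ⊞ b, g(b, c)) ⊞ h(b ⊞ b ⊞ b ⊞ d)

Derivation:
Canonical form:  a ⊞ a ⊞ c ⊞ d ⊞ d ⊞ g(a ⊞ b ⊞ d ⊞ g(c, c) ⊞ g(d, b), g(b, c)) ⊞ h(b ⊞ b ⊞ b ⊞ d)
Apply R4:  consuming d, g(c, c), g(d, b);  x := b
New term:  a ⊞ a ⊞ c ⊞ d ⊞ d ⊞ g(a ⊞ b ⊞ b, g(b, c)) ⊞ h(b ⊞ b ⊞ b ⊞ d)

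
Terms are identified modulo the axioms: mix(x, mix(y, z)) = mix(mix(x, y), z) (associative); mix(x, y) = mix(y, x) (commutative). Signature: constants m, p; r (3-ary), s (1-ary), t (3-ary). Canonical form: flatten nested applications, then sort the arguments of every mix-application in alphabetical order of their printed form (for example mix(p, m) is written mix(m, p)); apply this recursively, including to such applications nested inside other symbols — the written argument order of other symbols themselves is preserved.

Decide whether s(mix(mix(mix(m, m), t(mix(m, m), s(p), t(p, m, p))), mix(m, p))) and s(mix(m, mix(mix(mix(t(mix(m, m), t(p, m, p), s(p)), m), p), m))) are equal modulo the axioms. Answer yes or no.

Answer: no — s(mix(m, m, m, p, t(mix(m, m), s(p), t(p, m, p)))) vs s(mix(m, m, m, p, t(mix(m, m), t(p, m, p), s(p))))

Derivation:
Left:  s(mix(mix(mix(m, m), t(mix(m, m), s(p), t(p, m, p))), mix(m, p)))
  Focus inside:  mix(mix(mix(m, m), t(mix(m, m), s(p), t(p, m, p))), mix(m, p))
  Merge nested applications:  mix(m, m, t(mix(m, m), s(p), t(p, m, p)), m, p)
  Sort:  mix(m, m, m, p, t(mix(m, m), s(p), t(p, m, p)))
  Put back:  s(mix(m, m, m, p, t(mix(m, m), s(p), t(p, m, p))))
Right:  s(mix(m, mix(mix(mix(t(mix(m, m), t(p, m, p), s(p)), m), p), m)))
  Focus inside:  mix(m, mix(mix(mix(t(mix(m, m), t(p, m, p), s(p)), m), p), m))
  Un-nest:  mix(m, t(mix(m, m), t(p, m, p), s(p)), m, p, m)
  Sort arguments:  mix(m, m, m, p, t(mix(m, m), t(p, m, p), s(p)))
  Rebuild:  s(mix(m, m, m, p, t(mix(m, m), t(p, m, p), s(p))))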